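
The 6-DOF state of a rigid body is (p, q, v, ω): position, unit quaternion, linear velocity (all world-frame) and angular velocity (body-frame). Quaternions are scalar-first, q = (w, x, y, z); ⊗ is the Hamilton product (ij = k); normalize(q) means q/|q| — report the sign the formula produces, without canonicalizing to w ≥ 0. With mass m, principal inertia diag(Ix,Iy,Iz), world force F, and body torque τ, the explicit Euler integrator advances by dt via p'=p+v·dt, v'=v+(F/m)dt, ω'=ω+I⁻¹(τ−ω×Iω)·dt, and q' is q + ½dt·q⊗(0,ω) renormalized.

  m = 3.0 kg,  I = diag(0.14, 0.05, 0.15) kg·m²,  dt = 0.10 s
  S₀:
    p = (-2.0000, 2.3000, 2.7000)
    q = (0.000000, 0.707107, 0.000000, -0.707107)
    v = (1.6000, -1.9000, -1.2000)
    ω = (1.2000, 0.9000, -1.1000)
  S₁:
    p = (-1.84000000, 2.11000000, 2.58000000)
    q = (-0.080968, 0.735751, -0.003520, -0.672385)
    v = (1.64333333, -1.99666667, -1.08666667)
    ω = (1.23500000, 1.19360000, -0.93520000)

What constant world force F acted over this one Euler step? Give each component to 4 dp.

F = (1.3000, -2.9000, 3.4000)

velocity change Δv = (0.04333333, -0.09666667, 0.11333333)
F = m·Δv/dt = (1.3000, -2.9000, 3.4000)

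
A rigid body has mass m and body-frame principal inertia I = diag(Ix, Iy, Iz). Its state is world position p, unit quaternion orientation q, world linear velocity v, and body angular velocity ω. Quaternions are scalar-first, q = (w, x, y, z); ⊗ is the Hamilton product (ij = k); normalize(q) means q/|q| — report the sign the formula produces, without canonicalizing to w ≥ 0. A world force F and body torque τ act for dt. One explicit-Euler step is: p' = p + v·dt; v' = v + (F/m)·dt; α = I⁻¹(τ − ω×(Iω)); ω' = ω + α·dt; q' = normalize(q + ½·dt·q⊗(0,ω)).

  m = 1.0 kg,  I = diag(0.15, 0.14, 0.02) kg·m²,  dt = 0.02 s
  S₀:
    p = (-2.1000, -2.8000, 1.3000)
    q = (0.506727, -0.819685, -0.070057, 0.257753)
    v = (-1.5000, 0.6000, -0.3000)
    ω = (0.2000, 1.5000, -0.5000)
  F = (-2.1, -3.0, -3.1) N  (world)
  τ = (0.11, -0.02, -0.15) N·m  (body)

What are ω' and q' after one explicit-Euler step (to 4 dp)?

(τ − ω×Iω)/I = (0.1333, -0.0500, -7.3500)
ω' = ω + α·dt = (0.2027, 1.4990, -0.6470)
2q̇ = q⊗(0,ω) = (0.3978990, -0.2502556, 0.4017986, -1.4688796)
q' = normalize(q + ½dt·q⊗(0,ω)) = (0.5106, -0.8221, -0.0660, 0.2430)

ω' = (0.2027, 1.4990, -0.6470)
q' = (0.5106, -0.8221, -0.0660, 0.2430)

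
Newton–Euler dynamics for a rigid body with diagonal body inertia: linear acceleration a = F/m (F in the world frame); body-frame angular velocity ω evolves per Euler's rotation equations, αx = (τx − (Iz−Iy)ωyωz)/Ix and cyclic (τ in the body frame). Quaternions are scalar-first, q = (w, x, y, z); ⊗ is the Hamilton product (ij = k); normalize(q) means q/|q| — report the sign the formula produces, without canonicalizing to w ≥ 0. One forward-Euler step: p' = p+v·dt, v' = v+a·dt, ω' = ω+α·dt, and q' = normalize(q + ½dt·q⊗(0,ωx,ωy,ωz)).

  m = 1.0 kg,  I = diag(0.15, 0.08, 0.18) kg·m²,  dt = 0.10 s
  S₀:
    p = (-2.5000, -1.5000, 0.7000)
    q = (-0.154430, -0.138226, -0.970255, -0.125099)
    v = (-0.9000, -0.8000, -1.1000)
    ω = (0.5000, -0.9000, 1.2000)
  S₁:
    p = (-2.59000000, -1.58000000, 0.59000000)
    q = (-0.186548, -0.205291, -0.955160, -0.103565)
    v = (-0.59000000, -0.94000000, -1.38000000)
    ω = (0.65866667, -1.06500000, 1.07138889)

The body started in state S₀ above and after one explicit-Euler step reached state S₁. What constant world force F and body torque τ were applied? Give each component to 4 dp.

Δω = ω₁−ω₀ = (0.15866667, -0.16500000, -0.12861111)
I·α + gyro = (0.1300, -0.1500, -0.2000)
v₁ − v₀ = (0.31000000, -0.14000000, -0.28000000)
F = m·Δv/dt = (3.1000, -1.4000, -2.8000)

F = (3.1000, -1.4000, -2.8000)
τ = (0.1300, -0.1500, -0.2000)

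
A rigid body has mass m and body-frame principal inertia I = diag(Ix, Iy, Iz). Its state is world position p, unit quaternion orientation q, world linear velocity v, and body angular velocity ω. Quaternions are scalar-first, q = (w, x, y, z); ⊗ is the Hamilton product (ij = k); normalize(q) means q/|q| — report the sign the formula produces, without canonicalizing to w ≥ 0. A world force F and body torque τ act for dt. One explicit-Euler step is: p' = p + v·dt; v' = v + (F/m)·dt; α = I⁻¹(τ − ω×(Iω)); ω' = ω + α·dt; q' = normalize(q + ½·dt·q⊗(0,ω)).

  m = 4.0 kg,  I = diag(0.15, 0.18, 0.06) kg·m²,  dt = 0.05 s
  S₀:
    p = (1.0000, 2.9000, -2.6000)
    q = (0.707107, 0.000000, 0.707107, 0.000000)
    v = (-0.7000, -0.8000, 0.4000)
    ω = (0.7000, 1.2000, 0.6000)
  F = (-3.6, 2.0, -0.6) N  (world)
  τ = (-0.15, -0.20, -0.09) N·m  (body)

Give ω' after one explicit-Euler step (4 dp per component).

ω' = (0.6788, 1.1339, 0.5040)

angular accel α = (-0.4240, -1.3211, -1.9200)
new body rate ω' = (0.6788, 1.1339, 0.5040)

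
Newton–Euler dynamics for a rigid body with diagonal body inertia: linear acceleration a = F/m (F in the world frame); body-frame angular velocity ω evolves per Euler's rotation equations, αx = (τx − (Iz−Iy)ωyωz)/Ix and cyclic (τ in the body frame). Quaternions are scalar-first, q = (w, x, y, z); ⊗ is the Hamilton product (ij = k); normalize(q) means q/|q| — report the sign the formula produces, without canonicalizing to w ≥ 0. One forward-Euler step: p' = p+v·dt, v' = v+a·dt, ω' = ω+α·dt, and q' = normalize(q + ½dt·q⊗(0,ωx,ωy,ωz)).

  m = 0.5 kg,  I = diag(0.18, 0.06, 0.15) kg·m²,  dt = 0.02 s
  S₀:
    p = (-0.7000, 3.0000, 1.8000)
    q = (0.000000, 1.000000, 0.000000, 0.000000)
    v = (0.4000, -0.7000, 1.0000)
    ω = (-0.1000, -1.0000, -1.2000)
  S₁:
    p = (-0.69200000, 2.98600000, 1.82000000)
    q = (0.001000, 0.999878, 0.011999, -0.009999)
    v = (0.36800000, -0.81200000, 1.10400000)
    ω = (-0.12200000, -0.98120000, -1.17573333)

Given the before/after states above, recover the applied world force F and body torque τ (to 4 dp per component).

velocity change Δv = (-0.03200000, -0.11200000, 0.10400000)
applied force F = (-0.8000, -2.8000, 2.6000)
Δω = ω₁−ω₀ = (-0.02200000, 0.01880000, 0.02426667)
τ = I·(Δω/dt) + ω₀×(Iω₀) = (-0.0900, 0.0600, 0.1700)

F = (-0.8000, -2.8000, 2.6000)
τ = (-0.0900, 0.0600, 0.1700)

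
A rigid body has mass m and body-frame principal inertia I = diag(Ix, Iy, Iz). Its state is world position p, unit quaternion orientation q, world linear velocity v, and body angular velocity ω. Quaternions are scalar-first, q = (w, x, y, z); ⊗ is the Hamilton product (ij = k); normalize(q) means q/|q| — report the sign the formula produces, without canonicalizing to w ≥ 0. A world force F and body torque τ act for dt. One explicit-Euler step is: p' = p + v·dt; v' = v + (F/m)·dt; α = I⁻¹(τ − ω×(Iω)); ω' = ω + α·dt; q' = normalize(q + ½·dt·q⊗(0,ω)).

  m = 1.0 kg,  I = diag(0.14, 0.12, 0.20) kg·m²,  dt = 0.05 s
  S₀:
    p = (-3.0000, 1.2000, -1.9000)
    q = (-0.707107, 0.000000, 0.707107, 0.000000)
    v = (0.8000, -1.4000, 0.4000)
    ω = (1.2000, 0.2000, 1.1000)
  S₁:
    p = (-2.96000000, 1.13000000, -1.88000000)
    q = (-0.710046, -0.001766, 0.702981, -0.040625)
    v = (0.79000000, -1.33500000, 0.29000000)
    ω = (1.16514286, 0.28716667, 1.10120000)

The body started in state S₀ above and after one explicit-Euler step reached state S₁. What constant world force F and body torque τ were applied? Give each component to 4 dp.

Δω = ω₁−ω₀ = (-0.03485714, 0.08716667, 0.00120000)
ω₀×(Iω₀) = (0.0176, -0.0792, -0.0048)
applied torque τ = (-0.0800, 0.1300, 0.0000)
v₁ − v₀ = (-0.01000000, 0.06500000, -0.11000000)
applied force F = (-0.2000, 1.3000, -2.2000)

F = (-0.2000, 1.3000, -2.2000)
τ = (-0.0800, 0.1300, 0.0000)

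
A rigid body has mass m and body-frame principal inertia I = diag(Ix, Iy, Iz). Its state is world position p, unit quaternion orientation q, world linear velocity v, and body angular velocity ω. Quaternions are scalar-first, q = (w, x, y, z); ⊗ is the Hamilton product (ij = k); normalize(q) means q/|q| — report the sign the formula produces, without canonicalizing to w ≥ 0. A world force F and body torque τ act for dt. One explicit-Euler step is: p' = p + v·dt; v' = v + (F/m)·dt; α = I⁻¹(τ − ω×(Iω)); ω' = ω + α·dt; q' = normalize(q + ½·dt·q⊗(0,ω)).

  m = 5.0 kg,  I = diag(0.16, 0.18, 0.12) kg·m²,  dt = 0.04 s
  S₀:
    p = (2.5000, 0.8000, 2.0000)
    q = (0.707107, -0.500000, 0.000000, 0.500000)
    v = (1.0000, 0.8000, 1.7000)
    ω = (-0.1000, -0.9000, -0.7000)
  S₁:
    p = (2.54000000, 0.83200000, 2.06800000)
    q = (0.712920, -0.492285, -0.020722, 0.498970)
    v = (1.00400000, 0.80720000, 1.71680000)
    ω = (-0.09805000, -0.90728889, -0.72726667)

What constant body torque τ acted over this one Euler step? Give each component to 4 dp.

τ = (-0.0300, -0.0300, -0.0800)

Δω = ω₁−ω₀ = (0.00195000, -0.00728889, -0.02726667)
applied torque τ = (-0.0300, -0.0300, -0.0800)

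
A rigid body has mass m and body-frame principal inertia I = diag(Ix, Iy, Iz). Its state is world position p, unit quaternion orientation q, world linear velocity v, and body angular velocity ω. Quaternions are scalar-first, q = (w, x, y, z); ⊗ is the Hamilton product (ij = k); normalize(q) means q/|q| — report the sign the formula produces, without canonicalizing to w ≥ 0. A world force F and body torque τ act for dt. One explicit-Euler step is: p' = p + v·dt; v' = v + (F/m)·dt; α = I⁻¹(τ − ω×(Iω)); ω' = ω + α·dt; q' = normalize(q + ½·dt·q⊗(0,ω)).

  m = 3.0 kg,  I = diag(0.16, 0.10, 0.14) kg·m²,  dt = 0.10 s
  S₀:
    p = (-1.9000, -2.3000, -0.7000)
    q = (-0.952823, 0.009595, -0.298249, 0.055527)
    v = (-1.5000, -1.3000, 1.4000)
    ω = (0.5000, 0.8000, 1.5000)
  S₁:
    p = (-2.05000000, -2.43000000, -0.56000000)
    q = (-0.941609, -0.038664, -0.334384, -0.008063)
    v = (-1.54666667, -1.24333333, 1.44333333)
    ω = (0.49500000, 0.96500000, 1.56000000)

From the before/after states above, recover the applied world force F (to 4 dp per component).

Δv = v₁−v₀ = (-0.04666667, 0.05666667, 0.04333333)
F = m·Δv/dt = (-1.4000, 1.7000, 1.3000)

F = (-1.4000, 1.7000, 1.3000)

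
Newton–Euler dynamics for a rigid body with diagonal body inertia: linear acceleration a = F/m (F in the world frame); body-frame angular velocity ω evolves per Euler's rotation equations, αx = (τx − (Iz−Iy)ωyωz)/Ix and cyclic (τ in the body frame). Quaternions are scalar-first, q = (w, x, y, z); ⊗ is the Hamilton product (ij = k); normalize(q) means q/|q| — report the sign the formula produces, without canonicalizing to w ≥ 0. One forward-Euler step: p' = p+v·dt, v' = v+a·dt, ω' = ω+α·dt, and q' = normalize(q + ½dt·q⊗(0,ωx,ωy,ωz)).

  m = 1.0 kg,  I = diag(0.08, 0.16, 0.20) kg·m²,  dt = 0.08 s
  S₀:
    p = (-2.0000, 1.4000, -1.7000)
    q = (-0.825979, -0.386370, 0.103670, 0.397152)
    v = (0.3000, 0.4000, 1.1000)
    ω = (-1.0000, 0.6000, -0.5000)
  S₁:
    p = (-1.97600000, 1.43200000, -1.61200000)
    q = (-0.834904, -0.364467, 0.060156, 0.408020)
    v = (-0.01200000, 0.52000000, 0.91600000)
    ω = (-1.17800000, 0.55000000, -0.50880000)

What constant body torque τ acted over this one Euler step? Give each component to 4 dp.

τ = (-0.1900, -0.1600, -0.0700)

Δω = ω₁−ω₀ = (-0.17800000, -0.05000000, -0.00880000)
gyro term ω₀×Iω₀ = (-0.0120, -0.0600, -0.0480)
applied torque τ = (-0.1900, -0.1600, -0.0700)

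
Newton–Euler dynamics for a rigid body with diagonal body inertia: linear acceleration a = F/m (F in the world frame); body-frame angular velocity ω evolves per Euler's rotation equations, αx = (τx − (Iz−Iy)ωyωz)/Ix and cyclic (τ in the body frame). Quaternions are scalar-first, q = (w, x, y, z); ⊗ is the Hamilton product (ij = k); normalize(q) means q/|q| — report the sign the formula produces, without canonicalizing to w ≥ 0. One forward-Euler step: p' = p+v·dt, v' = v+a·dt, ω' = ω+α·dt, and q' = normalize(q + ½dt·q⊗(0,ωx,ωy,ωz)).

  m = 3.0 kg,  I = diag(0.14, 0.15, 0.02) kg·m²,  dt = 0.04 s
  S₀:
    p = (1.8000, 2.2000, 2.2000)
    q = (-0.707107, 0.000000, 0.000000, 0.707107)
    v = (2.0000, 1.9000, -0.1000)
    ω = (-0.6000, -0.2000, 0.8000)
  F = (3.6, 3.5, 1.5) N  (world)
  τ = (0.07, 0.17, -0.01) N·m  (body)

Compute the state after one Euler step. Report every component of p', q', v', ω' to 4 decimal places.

p' = (1.8800, 2.2760, 2.1960)
q' = (-0.7183, 0.0113, -0.0057, 0.6956)
v' = (2.0480, 1.9467, -0.0800)
ω' = (-0.5859, -0.1393, 0.7776)

a = (1.2000, 1.1667, 0.5000)
p' = p + v·dt = (1.8800, 2.2760, 2.1960)
v' = v + a·dt = (2.0480, 1.9467, -0.0800)
ω×(Iω) gyroscopic = (0.0208, -0.0576, 0.0012)
α = I⁻¹(τ − ω×Iω) = (0.3514, 1.5173, -0.5600)
ω + α·dt = (-0.5859, -0.1393, 0.7776)
2q̇ = q⊗(0,ω) = (-0.5656856, 0.5656856, -0.2828428, -0.5656856)
q' = normalize(q + ½dt·q⊗(0,ω)) = (-0.7183, 0.0113, -0.0057, 0.6956)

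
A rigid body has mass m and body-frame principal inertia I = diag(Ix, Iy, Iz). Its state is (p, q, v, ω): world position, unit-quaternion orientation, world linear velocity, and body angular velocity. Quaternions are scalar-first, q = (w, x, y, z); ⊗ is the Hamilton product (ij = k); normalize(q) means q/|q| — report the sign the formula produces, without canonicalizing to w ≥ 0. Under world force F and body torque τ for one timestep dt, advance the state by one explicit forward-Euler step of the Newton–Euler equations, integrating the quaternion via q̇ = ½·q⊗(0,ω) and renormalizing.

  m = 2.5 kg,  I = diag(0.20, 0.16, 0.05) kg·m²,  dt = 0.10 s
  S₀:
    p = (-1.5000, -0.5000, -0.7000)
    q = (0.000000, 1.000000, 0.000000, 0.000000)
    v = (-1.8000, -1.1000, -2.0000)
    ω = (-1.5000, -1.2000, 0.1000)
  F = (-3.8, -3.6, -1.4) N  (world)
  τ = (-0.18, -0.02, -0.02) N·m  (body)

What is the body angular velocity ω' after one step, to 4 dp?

ω' = (-1.5966, -1.1984, 0.2040)

ω×(Iω) gyroscopic = (0.0132, -0.0225, -0.0720)
α = I⁻¹(τ − ω×Iω) = (-0.9660, 0.0156, 1.0400)
ω' = ω + α·dt = (-1.5966, -1.1984, 0.2040)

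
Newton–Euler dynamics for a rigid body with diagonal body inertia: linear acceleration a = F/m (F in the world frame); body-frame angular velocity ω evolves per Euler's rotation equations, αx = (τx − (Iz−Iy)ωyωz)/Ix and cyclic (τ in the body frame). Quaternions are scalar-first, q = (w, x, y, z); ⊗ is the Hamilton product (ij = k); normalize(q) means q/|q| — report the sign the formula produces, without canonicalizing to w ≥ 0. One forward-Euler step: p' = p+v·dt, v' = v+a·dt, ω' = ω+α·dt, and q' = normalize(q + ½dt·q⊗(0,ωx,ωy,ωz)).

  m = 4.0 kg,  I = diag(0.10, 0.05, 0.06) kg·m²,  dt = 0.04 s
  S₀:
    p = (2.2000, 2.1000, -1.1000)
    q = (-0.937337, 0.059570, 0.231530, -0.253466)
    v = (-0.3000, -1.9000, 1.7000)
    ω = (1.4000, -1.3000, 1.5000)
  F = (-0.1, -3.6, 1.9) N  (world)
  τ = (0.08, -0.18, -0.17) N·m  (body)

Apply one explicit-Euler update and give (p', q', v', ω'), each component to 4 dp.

p' = (2.1880, 2.0240, -1.0320)
q' = (-0.9243, 0.0336, 0.2467, -0.2893)
v' = (-0.3010, -1.9360, 1.7190)
ω' = (1.4398, -1.5112, 1.3260)

linear accel F/m = (-0.0250, -0.9000, 0.4750)
p + v·dt = (2.1880, 2.0240, -1.0320)
v' = v + a·dt = (-0.3010, -1.9360, 1.7190)
ω×(Iω) gyroscopic = (-0.0195, 0.0840, 0.0910)
angular accel α = (0.9950, -5.2800, -4.3500)
ω + α·dt = (1.4398, -1.5112, 1.3260)
2q̇ = q⊗(0,ω) = (0.5977900, -1.2944826, 0.7743307, -1.8075885)
q' = normalize(q + ½dt·q⊗(0,ω)) = (-0.9243, 0.0336, 0.2467, -0.2893)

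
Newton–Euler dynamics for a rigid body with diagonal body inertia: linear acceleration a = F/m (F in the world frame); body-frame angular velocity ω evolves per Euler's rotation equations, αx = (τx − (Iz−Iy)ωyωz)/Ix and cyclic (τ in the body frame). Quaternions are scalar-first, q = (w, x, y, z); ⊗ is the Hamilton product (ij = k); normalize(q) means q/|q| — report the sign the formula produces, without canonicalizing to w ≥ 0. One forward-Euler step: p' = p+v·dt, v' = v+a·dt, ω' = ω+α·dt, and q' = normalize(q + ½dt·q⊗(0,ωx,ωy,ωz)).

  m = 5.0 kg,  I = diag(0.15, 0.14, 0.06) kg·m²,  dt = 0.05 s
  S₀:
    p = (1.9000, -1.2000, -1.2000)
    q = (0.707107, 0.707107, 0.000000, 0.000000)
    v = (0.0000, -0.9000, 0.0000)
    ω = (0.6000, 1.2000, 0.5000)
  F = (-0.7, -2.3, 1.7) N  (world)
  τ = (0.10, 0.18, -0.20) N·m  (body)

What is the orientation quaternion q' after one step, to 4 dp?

q⊗(0,ω) = (-0.4242642, 0.4242642, 0.4949749, 1.2020819)
q + ½dt·q⊗(0,ω), renormalized = (0.6961, 0.7173, 0.0124, 0.0300)

q' = (0.6961, 0.7173, 0.0124, 0.0300)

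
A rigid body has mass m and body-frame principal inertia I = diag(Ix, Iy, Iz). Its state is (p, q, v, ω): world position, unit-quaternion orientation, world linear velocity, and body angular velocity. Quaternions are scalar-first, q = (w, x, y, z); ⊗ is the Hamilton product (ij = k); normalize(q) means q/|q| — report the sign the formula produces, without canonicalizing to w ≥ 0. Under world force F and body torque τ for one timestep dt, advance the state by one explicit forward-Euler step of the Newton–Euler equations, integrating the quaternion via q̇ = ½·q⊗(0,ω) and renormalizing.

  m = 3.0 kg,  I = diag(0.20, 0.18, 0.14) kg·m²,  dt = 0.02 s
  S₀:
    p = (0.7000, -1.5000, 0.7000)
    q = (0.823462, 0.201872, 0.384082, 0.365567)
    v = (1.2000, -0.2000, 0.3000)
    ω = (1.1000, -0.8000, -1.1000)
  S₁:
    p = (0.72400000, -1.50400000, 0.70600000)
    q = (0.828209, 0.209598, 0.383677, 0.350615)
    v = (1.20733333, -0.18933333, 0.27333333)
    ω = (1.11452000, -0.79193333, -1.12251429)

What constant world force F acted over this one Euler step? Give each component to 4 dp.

Δv = v₁−v₀ = (0.00733333, 0.01066667, -0.02666667)
applied force F = (1.1000, 1.6000, -4.0000)

F = (1.1000, 1.6000, -4.0000)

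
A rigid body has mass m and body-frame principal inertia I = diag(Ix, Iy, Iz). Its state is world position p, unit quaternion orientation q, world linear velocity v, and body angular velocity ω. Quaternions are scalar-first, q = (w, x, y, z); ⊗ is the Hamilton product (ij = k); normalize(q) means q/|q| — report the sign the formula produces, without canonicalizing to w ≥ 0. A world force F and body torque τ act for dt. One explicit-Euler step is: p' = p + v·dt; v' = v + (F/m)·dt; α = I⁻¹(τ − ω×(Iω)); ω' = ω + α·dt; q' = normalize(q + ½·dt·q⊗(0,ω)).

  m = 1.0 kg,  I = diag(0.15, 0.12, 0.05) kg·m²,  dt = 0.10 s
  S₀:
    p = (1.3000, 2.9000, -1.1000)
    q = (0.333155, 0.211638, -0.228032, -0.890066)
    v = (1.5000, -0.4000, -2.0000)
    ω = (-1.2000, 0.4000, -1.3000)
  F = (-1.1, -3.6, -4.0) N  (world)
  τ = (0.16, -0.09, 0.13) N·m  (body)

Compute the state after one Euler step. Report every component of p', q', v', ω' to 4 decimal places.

p' = (1.4500, 2.8600, -1.3000)
q' = (0.2914, 0.2234, -0.1536, -0.9174)
v' = (1.3900, -0.7600, -2.4000)
ω' = (-1.1176, 0.1950, -1.0688)

linear accel F/m = (-1.1000, -3.6000, -4.0000)
p' = p + v·dt = (1.4500, 2.8600, -1.3000)
v + (F/m)dt = (1.3900, -0.7600, -2.4000)
gyro term ω×Iω = (0.0364, 0.1560, 0.0144)
(τ − ω×Iω)/I = (0.8240, -2.0500, 2.3120)
ω' = ω + α·dt = (-1.1176, 0.1950, -1.0688)
2q̇ = q⊗(0,ω) = (-0.8119074, 0.2526820, 1.4764706, -0.6220847)
q + ½dt·q⊗(0,ω), renormalized = (0.2914, 0.2234, -0.1536, -0.9174)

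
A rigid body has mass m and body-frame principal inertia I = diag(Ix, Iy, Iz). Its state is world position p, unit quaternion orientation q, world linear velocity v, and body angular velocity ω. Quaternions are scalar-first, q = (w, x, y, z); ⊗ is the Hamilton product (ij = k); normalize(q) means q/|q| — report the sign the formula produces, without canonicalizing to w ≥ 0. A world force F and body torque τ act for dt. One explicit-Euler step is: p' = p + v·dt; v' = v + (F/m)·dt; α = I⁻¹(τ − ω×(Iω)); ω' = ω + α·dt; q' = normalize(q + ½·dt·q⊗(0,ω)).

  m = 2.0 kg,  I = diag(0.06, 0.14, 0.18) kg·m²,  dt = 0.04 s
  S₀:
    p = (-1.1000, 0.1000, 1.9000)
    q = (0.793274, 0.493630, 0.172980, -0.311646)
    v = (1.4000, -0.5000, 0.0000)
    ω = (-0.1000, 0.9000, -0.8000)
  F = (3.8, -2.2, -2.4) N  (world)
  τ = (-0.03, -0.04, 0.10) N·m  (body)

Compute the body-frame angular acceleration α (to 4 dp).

α = (-0.0200, -0.2171, 0.5956)

ω×(Iω) gyroscopic = (-0.0288, -0.0096, -0.0072)
α = I⁻¹(τ − ω×Iω) = (-0.0200, -0.2171, 0.5956)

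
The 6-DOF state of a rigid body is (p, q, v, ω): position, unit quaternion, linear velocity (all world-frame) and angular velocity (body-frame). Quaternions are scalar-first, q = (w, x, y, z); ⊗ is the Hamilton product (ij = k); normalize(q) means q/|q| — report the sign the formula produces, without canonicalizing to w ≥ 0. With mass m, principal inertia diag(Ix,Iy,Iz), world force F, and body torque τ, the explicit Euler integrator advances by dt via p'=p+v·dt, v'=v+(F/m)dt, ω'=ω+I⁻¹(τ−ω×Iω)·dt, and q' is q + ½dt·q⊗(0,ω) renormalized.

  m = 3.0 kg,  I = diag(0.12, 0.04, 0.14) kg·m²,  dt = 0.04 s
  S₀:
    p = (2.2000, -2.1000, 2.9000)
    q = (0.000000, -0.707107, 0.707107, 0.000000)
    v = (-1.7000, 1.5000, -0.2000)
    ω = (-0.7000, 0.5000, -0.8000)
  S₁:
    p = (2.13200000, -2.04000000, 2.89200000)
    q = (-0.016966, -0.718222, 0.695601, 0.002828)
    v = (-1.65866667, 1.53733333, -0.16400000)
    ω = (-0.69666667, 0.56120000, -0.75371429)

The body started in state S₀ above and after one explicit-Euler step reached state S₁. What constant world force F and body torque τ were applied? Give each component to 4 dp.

F = (3.1000, 2.8000, 2.7000)
τ = (-0.0300, 0.0500, 0.1900)

ω₁ − ω₀ = (0.00333333, 0.06120000, 0.04628571)
applied torque τ = (-0.0300, 0.0500, 0.1900)
Δv = v₁−v₀ = (0.04133333, 0.03733333, 0.03600000)
m·(v₁−v₀)/dt = (3.1000, 2.8000, 2.7000)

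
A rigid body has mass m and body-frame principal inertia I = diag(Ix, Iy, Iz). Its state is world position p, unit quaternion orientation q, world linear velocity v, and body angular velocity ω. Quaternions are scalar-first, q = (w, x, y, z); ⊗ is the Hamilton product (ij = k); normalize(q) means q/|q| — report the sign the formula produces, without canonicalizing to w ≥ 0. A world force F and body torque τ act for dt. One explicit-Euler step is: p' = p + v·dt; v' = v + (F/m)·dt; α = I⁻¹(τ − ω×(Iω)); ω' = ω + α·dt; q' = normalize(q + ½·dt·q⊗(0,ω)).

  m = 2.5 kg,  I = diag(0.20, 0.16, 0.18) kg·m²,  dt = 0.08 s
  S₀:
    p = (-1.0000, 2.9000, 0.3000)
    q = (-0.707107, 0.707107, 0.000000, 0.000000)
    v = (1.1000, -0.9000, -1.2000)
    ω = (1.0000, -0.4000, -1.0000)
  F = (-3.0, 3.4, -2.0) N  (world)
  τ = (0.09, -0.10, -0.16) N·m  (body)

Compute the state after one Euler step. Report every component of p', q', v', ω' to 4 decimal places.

a = F/m = (-1.2000, 1.3600, -0.8000)
p' = p + v·dt = (-0.9120, 2.8280, 0.2040)
new velocity v' = (1.0040, -0.7912, -1.2640)
precession coupling ω×(Iω) = (0.0080, -0.0200, 0.0160)
angular accel α = (0.4100, -0.5000, -0.9778)
ω' = ω + α·dt = (1.0328, -0.4400, -1.0782)
q⊗(0,ω) = (-0.7071070, -0.7071070, 0.9899498, 0.4242642)
updated quaternion q' = (-0.7341, 0.6777, 0.0395, 0.0169)

p' = (-0.9120, 2.8280, 0.2040)
q' = (-0.7341, 0.6777, 0.0395, 0.0169)
v' = (1.0040, -0.7912, -1.2640)
ω' = (1.0328, -0.4400, -1.0782)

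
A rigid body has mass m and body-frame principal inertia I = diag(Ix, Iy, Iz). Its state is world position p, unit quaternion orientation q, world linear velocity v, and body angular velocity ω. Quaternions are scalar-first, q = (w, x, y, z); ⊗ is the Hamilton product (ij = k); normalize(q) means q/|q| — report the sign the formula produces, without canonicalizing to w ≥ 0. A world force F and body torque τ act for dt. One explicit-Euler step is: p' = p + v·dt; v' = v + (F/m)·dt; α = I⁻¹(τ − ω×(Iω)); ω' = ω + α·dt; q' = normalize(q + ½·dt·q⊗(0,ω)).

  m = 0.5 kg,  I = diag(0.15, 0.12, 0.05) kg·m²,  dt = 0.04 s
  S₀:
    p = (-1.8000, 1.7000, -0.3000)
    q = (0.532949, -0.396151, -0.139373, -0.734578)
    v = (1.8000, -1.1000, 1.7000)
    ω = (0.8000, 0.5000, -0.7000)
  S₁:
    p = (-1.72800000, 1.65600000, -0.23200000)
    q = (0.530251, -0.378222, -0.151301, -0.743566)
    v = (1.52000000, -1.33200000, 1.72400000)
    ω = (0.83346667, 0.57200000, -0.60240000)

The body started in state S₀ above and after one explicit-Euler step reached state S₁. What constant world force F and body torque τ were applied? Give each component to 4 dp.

velocity change Δv = (-0.28000000, -0.23200000, 0.02400000)
m·(v₁−v₀)/dt = (-3.5000, -2.9000, 0.3000)
Δω = ω₁−ω₀ = (0.03346667, 0.07200000, 0.09760000)
gyro term ω₀×Iω₀ = (0.0245, -0.0560, -0.0120)
applied torque τ = (0.1500, 0.1600, 0.1100)

F = (-3.5000, -2.9000, 0.3000)
τ = (0.1500, 0.1600, 0.1100)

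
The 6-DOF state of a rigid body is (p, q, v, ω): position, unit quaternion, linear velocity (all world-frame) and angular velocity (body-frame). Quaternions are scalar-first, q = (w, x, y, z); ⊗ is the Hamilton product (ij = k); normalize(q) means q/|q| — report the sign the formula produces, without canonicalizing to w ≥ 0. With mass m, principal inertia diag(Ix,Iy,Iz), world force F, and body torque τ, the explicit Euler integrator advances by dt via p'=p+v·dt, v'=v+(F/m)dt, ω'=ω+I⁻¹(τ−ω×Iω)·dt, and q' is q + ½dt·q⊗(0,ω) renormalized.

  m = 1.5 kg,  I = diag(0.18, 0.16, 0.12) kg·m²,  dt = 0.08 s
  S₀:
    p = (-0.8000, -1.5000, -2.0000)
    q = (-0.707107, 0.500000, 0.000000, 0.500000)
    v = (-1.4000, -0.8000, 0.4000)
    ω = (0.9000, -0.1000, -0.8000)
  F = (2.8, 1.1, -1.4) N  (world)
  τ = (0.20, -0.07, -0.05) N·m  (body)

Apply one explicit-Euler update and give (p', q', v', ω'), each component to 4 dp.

p' = (-0.9120, -1.5640, -1.9680)
q' = (-0.7083, 0.4760, 0.0368, 0.5200)
v' = (-1.2507, -0.7413, 0.3253)
ω' = (0.9903, -0.1134, -0.8345)

a = F/m = (1.8667, 0.7333, -0.9333)
new position p' = (-0.9120, -1.5640, -1.9680)
v + (F/m)dt = (-1.2507, -0.7413, 0.3253)
gyro term ω×Iω = (-0.0032, -0.0432, 0.0018)
α = I⁻¹(τ − ω×Iω) = (1.1289, -0.1675, -0.4317)
ω + α·dt = (0.9903, -0.1134, -0.8345)
2q̇ = q⊗(0,ω) = (-0.0500000, -0.5863963, 0.9207107, 0.5156856)
q + ½dt·q⊗(0,ω), renormalized = (-0.7083, 0.4760, 0.0368, 0.5200)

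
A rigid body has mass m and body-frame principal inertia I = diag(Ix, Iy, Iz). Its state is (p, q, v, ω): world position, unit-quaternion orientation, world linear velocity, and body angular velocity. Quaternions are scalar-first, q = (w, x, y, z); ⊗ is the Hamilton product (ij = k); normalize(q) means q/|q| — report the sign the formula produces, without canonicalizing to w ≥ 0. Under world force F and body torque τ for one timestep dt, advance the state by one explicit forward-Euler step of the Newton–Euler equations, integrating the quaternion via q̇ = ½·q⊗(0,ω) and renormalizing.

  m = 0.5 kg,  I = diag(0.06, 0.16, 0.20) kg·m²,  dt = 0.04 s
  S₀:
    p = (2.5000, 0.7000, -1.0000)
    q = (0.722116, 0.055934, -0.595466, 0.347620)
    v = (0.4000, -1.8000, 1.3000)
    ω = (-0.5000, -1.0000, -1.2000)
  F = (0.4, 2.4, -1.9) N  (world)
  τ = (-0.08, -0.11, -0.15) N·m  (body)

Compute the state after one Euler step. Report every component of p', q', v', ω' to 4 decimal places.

α = I⁻¹(τ − ω×Iω) = (-2.1333, -0.1625, -1.0000)
new body rate ω' = (-0.5853, -1.0065, -1.2400)
q⊗(0,ω) = (-0.1503550, 0.7011212, -0.8288052, -1.2202062)
updated quaternion q' = (0.7187, 0.0699, -0.6117, 0.3230)
linear accel F/m = (0.8000, 4.8000, -3.8000)
p + v·dt = (2.5160, 0.6280, -0.9480)
v + (F/m)dt = (0.4320, -1.6080, 1.1480)

p' = (2.5160, 0.6280, -0.9480)
q' = (0.7187, 0.0699, -0.6117, 0.3230)
v' = (0.4320, -1.6080, 1.1480)
ω' = (-0.5853, -1.0065, -1.2400)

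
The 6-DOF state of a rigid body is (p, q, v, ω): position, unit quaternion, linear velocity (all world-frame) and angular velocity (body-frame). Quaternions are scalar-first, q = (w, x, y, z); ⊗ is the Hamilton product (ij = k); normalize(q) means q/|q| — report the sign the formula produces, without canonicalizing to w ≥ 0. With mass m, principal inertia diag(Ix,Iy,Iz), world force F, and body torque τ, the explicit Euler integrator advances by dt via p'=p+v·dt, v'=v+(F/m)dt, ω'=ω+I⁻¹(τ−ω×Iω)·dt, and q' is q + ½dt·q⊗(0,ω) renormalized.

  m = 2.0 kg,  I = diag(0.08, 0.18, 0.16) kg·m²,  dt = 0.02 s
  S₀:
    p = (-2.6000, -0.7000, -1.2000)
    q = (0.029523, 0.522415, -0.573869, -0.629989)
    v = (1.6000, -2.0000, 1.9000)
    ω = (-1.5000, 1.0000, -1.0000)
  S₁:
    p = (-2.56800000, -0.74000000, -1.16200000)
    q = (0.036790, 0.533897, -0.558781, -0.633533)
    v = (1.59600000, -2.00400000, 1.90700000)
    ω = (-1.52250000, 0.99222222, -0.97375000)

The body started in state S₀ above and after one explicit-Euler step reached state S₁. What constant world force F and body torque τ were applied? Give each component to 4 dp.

F = (-0.4000, -0.4000, 0.7000)
τ = (-0.0700, -0.1900, 0.0600)

ω₁ − ω₀ = (-0.02250000, -0.00777778, 0.02625000)
τ = I·(Δω/dt) + ω₀×(Iω₀) = (-0.0700, -0.1900, 0.0600)
velocity change Δv = (-0.00400000, -0.00400000, 0.00700000)
m·(v₁−v₀)/dt = (-0.4000, -0.4000, 0.7000)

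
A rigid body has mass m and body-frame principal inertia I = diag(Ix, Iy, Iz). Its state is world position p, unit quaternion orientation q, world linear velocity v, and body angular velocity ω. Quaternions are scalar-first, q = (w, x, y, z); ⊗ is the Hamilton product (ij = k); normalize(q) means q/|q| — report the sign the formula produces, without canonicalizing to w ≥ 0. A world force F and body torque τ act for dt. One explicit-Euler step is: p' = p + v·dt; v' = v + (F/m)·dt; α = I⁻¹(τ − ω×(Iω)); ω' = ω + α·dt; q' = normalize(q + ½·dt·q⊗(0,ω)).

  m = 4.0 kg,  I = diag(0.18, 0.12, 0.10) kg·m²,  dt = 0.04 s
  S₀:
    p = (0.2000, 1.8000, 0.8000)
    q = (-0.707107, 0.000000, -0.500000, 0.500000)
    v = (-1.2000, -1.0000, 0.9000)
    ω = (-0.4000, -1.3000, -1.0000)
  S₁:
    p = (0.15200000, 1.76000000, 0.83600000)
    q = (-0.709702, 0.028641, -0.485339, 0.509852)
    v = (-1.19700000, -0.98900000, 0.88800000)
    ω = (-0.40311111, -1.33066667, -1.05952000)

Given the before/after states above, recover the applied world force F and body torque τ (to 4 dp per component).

F = (0.3000, 1.1000, -1.2000)
τ = (-0.0400, -0.0600, -0.1800)

Δv = v₁−v₀ = (0.00300000, 0.01100000, -0.01200000)
F = m·Δv/dt = (0.3000, 1.1000, -1.2000)
Δω = ω₁−ω₀ = (-0.00311111, -0.03066667, -0.05952000)
applied torque τ = (-0.0400, -0.0600, -0.1800)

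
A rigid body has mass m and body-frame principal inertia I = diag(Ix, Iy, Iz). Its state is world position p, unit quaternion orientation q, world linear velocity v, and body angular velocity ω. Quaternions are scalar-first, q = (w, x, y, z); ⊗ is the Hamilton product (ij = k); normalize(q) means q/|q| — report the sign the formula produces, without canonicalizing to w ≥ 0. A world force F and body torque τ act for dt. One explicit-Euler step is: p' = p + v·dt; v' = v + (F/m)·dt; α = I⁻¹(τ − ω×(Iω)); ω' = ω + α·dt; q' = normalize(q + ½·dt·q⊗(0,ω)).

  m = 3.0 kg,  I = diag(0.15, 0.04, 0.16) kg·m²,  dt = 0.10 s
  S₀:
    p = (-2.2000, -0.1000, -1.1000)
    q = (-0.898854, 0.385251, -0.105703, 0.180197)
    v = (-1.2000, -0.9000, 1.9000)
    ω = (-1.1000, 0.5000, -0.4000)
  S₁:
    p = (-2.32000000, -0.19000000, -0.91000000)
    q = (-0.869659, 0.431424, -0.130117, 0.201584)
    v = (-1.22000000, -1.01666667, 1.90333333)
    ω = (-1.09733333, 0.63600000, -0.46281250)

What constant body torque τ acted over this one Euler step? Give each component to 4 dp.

rate change Δω = (0.00266667, 0.13600000, -0.06281250)
precession coupling = (-0.0240, -0.0044, 0.0605)
τ = I·(Δω/dt) + ω₀×(Iω₀) = (-0.0200, 0.0500, -0.0400)

τ = (-0.0200, 0.0500, -0.0400)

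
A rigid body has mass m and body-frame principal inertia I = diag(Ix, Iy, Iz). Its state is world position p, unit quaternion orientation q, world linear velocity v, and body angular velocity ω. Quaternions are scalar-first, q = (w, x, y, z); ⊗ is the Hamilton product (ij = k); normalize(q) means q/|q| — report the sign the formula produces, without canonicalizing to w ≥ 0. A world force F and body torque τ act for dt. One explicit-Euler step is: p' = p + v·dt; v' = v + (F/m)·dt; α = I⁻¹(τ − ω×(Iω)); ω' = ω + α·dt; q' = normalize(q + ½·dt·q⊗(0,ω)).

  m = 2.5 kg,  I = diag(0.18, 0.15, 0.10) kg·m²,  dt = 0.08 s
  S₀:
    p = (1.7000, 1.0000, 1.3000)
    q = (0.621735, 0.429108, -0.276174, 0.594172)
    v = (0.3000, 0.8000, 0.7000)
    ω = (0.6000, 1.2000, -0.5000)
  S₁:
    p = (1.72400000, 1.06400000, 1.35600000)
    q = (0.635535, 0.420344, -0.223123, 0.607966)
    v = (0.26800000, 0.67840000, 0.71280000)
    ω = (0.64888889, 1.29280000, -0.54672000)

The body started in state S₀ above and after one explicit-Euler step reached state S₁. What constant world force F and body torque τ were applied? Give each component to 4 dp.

Δω = ω₁−ω₀ = (0.04888889, 0.09280000, -0.04672000)
ω₀×(Iω₀) = (0.0300, -0.0240, -0.0216)
τ = I·(Δω/dt) + ω₀×(Iω₀) = (0.1400, 0.1500, -0.0800)
Δv = v₁−v₀ = (-0.03200000, -0.12160000, 0.01280000)
F = m·Δv/dt = (-1.0000, -3.8000, 0.4000)

F = (-1.0000, -3.8000, 0.4000)
τ = (0.1400, 0.1500, -0.0800)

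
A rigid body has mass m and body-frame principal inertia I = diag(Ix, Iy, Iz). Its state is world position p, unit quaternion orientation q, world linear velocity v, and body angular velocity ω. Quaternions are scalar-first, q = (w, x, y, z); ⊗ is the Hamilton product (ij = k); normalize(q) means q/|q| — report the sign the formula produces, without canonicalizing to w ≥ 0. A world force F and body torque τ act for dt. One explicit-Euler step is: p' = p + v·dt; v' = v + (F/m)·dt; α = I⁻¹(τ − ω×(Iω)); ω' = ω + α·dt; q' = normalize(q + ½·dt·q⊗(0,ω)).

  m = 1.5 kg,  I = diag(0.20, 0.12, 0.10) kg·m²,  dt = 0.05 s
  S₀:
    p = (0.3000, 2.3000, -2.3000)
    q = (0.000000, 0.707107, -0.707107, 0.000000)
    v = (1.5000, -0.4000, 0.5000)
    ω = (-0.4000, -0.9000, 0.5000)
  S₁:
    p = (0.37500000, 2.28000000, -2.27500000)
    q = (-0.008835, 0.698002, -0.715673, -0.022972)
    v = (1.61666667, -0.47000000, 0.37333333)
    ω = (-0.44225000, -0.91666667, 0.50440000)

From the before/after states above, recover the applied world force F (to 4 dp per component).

F = (3.5000, -2.1000, -3.8000)

Δv = v₁−v₀ = (0.11666667, -0.07000000, -0.12666667)
m·(v₁−v₀)/dt = (3.5000, -2.1000, -3.8000)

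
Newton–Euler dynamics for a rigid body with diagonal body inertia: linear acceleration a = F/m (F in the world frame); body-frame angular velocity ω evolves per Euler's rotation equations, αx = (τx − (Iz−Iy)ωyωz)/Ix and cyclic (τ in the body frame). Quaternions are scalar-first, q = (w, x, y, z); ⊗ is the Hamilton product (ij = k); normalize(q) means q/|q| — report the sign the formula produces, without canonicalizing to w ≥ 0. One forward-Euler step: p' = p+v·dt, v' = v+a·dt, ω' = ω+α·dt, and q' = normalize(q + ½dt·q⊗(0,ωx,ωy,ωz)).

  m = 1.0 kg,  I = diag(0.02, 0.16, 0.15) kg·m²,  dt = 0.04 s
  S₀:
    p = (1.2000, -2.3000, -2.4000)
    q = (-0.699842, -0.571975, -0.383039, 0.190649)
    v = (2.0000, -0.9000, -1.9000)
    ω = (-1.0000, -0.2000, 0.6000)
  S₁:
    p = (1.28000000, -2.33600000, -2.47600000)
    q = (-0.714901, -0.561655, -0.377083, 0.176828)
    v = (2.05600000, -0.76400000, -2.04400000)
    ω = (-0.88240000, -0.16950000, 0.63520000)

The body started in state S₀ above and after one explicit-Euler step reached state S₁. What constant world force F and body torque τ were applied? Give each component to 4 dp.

v₁ − v₀ = (0.05600000, 0.13600000, -0.14400000)
m·(v₁−v₀)/dt = (1.4000, 3.4000, -3.6000)
rate change Δω = (0.11760000, 0.03050000, 0.03520000)
gyro term ω₀×Iω₀ = (0.0012, 0.0780, 0.0280)
applied torque τ = (0.0600, 0.2000, 0.1600)

F = (1.4000, 3.4000, -3.6000)
τ = (0.0600, 0.2000, 0.1600)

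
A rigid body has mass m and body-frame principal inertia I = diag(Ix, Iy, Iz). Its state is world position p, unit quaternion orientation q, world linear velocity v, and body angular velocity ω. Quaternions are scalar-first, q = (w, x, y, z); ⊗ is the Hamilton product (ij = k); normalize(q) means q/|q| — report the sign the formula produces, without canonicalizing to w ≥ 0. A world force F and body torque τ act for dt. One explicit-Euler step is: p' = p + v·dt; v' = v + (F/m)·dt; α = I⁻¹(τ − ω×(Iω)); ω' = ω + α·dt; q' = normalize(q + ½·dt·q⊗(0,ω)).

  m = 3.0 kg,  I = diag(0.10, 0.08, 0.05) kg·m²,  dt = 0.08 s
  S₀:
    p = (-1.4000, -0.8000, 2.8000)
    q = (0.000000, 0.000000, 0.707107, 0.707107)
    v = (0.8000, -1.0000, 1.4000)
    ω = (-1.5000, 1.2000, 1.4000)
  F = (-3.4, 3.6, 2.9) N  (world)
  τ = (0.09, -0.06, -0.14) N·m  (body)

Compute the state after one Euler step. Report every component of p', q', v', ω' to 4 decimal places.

p' = (-1.3360, -0.8800, 2.9120)
q' = (-0.0732, 0.0056, 0.6617, 0.7462)
v' = (0.7093, -0.9040, 1.4773)
ω' = (-1.3877, 1.2450, 1.1184)

precession coupling ω×(Iω) = (-0.0504, -0.1050, 0.0360)
α = I⁻¹(τ − ω×Iω) = (1.4040, 0.5625, -3.5200)
ω + α·dt = (-1.3877, 1.2450, 1.1184)
q⊗(0,ω) = (-1.8384782, 0.1414214, -1.0606605, 1.0606605)
q' = normalize(q + ½dt·q⊗(0,ω)) = (-0.0732, 0.0056, 0.6617, 0.7462)
linear accel F/m = (-1.1333, 1.2000, 0.9667)
p + v·dt = (-1.3360, -0.8800, 2.9120)
new velocity v' = (0.7093, -0.9040, 1.4773)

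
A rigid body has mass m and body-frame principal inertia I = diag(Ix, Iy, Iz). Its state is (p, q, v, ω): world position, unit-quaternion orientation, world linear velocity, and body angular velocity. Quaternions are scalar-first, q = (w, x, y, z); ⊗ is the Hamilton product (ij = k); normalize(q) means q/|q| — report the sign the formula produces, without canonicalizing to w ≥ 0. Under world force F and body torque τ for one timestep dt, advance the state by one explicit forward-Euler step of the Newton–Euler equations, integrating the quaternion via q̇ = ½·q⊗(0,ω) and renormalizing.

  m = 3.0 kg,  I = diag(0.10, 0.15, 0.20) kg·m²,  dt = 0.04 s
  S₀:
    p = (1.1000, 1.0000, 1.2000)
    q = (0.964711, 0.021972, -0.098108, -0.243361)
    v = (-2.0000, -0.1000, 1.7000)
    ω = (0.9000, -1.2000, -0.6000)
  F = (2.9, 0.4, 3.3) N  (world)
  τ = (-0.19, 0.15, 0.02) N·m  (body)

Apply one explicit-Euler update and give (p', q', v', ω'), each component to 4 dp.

angular accel α = (-2.2600, 0.6400, 0.3700)
ω + α·dt = (0.8096, -1.1744, -0.5852)
Hamilton product q⊗(0,ω) = (-0.2835210, 0.6350715, -1.3634949, -0.5168958)
q' = normalize(q + ½dt·q⊗(0,ω)) = (0.9585, 0.0347, -0.1253, -0.2536)
p' = p + v·dt = (1.0200, 0.9960, 1.2680)
v + (F/m)dt = (-1.9613, -0.0947, 1.7440)

p' = (1.0200, 0.9960, 1.2680)
q' = (0.9585, 0.0347, -0.1253, -0.2536)
v' = (-1.9613, -0.0947, 1.7440)
ω' = (0.8096, -1.1744, -0.5852)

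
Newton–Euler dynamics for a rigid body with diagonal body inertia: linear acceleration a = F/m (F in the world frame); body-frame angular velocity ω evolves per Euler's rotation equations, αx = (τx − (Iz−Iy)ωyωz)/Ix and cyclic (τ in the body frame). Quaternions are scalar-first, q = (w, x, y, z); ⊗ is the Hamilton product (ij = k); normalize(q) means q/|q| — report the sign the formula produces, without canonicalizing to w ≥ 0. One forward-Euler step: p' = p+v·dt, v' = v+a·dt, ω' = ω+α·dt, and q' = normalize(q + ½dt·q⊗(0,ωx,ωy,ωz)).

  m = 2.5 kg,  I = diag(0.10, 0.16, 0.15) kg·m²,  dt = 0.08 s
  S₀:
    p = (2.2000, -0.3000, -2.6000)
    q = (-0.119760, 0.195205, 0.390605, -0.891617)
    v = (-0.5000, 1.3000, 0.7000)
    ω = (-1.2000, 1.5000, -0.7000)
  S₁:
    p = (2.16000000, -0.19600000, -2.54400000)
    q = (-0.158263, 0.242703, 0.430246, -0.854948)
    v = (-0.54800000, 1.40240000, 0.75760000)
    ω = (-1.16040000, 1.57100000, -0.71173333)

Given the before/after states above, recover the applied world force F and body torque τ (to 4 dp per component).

ω₁ − ω₀ = (0.03960000, 0.07100000, -0.01173333)
gyro term ω₀×Iω₀ = (0.0105, -0.0420, -0.1080)
τ = I·(Δω/dt) + ω₀×(Iω₀) = (0.0600, 0.1000, -0.1300)
v₁ − v₀ = (-0.04800000, 0.10240000, 0.05760000)
m·(v₁−v₀)/dt = (-1.5000, 3.2000, 1.8000)

F = (-1.5000, 3.2000, 1.8000)
τ = (0.0600, 0.1000, -0.1300)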